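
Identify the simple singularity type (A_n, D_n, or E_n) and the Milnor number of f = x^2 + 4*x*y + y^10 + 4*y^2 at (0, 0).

Type A_9, Milnor number mu = 9.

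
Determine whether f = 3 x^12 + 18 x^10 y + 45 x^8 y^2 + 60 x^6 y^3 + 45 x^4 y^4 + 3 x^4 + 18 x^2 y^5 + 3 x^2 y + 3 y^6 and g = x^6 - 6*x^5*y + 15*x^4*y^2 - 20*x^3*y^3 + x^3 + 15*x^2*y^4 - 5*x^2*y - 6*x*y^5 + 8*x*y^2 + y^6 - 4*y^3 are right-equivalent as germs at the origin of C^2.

The Hessian of f at 0 has rank 0. Corank 2; j^3 = 3*x^2*y has shape L^2 M (L != M), so D-series; mu = 7 gives D_7. The Hessian of g at 0 has rank 0. Corank 2; j^3 = (x - 2*y)^2*(x - y) has shape L^2 M (L != M), so D-series; mu = 7 gives D_7. Both have type D_7, hence right-equivalent.

Yes.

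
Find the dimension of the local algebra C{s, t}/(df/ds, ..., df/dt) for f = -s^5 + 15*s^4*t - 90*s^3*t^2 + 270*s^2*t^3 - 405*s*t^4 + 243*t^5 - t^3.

8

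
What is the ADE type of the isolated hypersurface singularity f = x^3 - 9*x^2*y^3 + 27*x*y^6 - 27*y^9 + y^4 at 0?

The Hessian of f at 0 is [[0, 0], [0, 0]] with rank 0, so corank 2. A Groebner basis of the Jacobian ideal J(f) in C{x,y} is {y^3, x^2}; counting standard monomials gives mu = 6. Corank 2; j^3 = x^3 is a perfect cube, so E-series; the 4-jet and mu = 6 give E_6.

E_{6}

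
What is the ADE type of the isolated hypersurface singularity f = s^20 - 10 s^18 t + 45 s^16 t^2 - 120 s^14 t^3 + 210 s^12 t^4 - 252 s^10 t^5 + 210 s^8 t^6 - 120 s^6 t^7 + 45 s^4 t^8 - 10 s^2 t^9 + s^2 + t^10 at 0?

A_9

The Hessian of f at 0 has rank 1. Corank 1: A-series; mu = 9 gives A_9.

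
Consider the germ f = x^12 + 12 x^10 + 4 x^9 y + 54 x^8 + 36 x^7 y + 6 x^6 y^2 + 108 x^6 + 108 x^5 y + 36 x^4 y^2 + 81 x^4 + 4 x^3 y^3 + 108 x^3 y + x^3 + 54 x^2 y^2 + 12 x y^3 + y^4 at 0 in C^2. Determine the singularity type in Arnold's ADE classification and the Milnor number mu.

The Hessian of f at 0 has rank 0. Corank 2; j^3 = x^3 is a perfect cube, so E-series; the 4-jet and mu = 6 give E_6.

Type E_6, Milnor number mu = 6.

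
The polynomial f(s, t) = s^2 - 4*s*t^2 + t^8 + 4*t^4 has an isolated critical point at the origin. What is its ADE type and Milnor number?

Type A_7, Milnor number mu = 7.

The Hessian of f at 0 has rank 1. Corank 1: A-series; mu = 7 gives A_7.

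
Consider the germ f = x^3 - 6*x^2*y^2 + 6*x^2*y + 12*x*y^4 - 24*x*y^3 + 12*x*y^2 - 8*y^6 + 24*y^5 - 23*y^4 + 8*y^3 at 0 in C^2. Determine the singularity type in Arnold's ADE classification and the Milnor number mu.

Type E_6, Milnor number mu = 6.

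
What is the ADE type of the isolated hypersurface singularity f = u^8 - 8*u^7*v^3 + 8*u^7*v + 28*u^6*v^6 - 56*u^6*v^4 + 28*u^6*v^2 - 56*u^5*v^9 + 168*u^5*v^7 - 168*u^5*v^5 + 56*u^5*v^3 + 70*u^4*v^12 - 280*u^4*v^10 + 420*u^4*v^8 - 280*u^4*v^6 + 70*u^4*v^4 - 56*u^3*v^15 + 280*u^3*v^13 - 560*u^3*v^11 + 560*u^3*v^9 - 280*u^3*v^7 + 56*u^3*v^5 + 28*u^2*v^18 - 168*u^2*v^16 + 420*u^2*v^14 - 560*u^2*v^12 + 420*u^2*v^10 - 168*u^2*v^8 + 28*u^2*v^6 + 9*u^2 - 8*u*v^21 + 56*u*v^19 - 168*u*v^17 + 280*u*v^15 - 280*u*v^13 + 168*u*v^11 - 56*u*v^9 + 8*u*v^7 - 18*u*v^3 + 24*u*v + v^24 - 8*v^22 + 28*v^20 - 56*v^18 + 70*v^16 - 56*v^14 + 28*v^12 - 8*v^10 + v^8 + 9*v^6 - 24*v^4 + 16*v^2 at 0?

The Hessian of f at 0 has rank 1. Corank 1: A-series; mu = 7 gives A_7.

A_7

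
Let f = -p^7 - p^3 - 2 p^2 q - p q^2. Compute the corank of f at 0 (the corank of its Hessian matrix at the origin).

2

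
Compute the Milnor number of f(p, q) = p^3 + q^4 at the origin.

The Hessian of f at 0 has rank 0. Corank 2; j^3 = p^3 is a perfect cube, so E-series; the 4-jet and mu = 6 give E_6.

6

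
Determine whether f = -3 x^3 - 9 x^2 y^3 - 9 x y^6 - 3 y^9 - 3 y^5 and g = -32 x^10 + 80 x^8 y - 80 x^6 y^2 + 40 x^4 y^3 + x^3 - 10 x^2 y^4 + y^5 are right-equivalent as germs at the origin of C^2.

The Hessian of f at 0 is [[0, 0], [0, 0]] with rank 0, so corank 2. A Groebner basis of the Jacobian ideal J(f) in C{x,y} is {x^2/2 + x*y^3, y^4, x^3, x^2*y}; counting standard monomials gives mu = 8. Corank 2; j^3 = -3*x^3 is a perfect cube, so E-series; the 5-jet and mu = 8 give E_8. The Hessian of g at 0 is [[0, 0], [0, 0]] with rank 0, so corank 2. A Groebner basis of the Jacobian ideal J(g) in C{x,y} is {y^4, x^2}; counting standard monomials gives mu = 8. Corank 2; j^3 = x^3 is a perfect cube, so E-series; the 5-jet and mu = 8 give E_8. Both have type E_8, hence right-equivalent.

Yes.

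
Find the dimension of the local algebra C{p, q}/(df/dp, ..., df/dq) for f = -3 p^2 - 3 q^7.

6

The Hessian of f at 0 has rank 1. Corank 1: A-series; mu = 6 gives A_6.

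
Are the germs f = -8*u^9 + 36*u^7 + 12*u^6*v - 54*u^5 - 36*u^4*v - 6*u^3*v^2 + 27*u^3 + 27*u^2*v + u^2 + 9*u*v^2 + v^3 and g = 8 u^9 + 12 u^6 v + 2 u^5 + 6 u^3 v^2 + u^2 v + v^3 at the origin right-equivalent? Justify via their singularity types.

No.

The Hessian of f at 0 is [[2, 0], [0, 0]] with rank 1, so corank 1. A Groebner basis of the Jacobian ideal J(f) in C{u,v} is {v^2, u}; counting standard monomials gives mu = 2. Corank 1: A-series; mu = 2 gives A_2. The Hessian of g at 0 is [[0, 0], [0, 0]] with rank 0, so corank 2. A Groebner basis of the Jacobian ideal J(g) in C{u,v} is {v^3, u^2 + 3*v^2, u*v}; counting standard monomials gives mu = 4. Corank 2; j^3 = v*(u^2 + v^2) splits into three distinct lines over C (the quadratic factor has nonzero discriminant), so D_4. f is A_2 but g is D_4, hence not right-equivalent.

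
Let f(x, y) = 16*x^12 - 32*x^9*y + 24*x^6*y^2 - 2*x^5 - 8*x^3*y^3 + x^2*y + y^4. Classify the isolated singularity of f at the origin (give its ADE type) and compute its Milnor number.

The Hessian of f at 0 is [[0, 0], [0, 0]] with rank 0, so corank 2. A Groebner basis of the Jacobian ideal J(f) in C{x,y} is {x^3, x^2/4 + y^3, x*y}; counting standard monomials gives mu = 5. Corank 2; j^3 = x^2*y has shape L^2 M (L != M), so D-series; mu = 5 gives D_5.

Type D_{5}, Milnor number mu = 5.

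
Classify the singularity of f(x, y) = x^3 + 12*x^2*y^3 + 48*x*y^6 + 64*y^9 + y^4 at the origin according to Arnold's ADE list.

The Hessian of f at 0 has rank 0. Corank 2; j^3 = x^3 is a perfect cube, so E-series; the 4-jet and mu = 6 give E_6.

E6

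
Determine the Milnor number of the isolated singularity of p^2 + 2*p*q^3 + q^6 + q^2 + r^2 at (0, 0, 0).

1

The Hessian of f at 0 has rank 3. Corank 0: nondegenerate Morse point, so A_1.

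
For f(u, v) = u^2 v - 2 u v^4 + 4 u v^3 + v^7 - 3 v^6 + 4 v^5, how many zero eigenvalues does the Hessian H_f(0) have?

2

The Hessian at 0 is [[0, 0], [0, 0]] of rank 0; hence corank 2.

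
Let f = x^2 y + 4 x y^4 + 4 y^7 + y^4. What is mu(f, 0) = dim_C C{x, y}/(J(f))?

The Hessian of f at 0 is [[0, 0], [0, 0]] with rank 0, so corank 2. A Groebner basis of the Jacobian ideal J(f) in C{x,y} is {x^3, x^2/4 + y^3, x*y}; counting standard monomials gives mu = 5. Corank 2; j^3 = x^2*y has shape L^2 M (L != M), so D-series; mu = 5 gives D_5.

5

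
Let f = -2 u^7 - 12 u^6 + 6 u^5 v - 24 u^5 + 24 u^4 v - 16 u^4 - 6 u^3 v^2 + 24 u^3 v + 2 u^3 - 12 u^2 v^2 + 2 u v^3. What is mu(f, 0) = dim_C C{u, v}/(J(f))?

The Hessian of f at 0 has rank 0. Corank 2; j^3 = 2*u^3 is a perfect cube, so E-series; the 4-jet and mu = 7 give E_7.

7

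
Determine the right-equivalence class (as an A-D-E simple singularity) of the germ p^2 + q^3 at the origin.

A_2

The Hessian of f at 0 has rank 1. Corank 1: A-series; mu = 2 gives A_2.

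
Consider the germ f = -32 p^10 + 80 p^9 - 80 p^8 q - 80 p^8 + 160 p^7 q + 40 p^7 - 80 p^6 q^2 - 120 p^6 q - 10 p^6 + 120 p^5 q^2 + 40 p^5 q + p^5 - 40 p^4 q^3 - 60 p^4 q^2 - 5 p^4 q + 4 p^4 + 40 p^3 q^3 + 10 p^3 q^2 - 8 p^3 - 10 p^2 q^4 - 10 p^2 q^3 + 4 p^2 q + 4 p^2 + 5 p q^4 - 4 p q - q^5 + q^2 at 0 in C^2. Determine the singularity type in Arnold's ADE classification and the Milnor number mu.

Type A_{4}, Milnor number mu = 4.

The Hessian of f at 0 is [[8, -4], [-4, 2]] with rank 1, so corank 1. A Groebner basis of the Jacobian ideal J(f) in C{p,q} is {-4*p + q^3 + q^2 + 2*q, p^2 - p + q/2, p*q - p - q^2/4 + q/2}; counting standard monomials gives mu = 4. Corank 1: A-series; mu = 4 gives A_4.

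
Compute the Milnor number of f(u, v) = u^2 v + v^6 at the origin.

7

The Hessian of f at 0 is [[0, 0], [0, 0]] with rank 0, so corank 2. A Groebner basis of the Jacobian ideal J(f) in C{u,v} is {u^2/6 + v^5, u^3, u*v}; counting standard monomials gives mu = 7. Corank 2; j^3 = u^2*v has shape L^2 M (L != M), so D-series; mu = 7 gives D_7.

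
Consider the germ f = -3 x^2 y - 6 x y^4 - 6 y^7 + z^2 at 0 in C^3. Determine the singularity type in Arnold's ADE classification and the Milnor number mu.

The Hessian of f at 0 is [[0, 0, 0], [0, 0, 0], [0, 0, 2]] with rank 1, so corank 2. A Groebner basis of the Jacobian ideal J(f) in C{x,y,z} is {-x^2/6 + x*y^3, x*y + y^4, x^3, x^2*y, z}; counting standard monomials gives mu = 8. Corank 2; j^3 = -3*x^2*y has shape L^2 M (L != M), so D-series; mu = 8 gives D_8.

Type D_{8}, Milnor number mu = 8.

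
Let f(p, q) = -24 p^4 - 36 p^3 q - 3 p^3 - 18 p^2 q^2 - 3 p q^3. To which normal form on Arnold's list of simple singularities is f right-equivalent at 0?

E7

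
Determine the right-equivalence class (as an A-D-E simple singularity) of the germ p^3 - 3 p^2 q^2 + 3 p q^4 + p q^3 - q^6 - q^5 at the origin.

E_7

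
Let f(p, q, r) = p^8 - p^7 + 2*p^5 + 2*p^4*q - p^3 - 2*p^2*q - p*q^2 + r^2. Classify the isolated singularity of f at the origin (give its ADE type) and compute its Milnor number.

The Hessian of f at 0 is [[0, 0, 0], [0, 0, 0], [0, 0, 2]] with rank 1, so corank 2. A Groebner basis of the Jacobian ideal J(f) in C{p,q,r} is {p^2*q^2 + 16*p^2*q + p^2 + 32*p*q^2 + 3*p*q + 16*q^3 + 2*q^2, -24*p^2*q - 2*p^2 + p*q^3 - 48*p*q^2 - 5*p*q - 24*q^3 - 3*q^2, 32*p^2*q + 3*p^2 + 64*p*q^2 + 7*p*q + q^4 + 32*q^3 + 4*q^2, p^3 + 3*p^2*q + 3*p*q^2 + q^3, r}; counting standard monomials gives mu = 9. Corank 2; j^3 = -p*(p + q)^2 has shape L^2 M (L != M), so D-series; mu = 9 gives D_9.

Type D9, Milnor number mu = 9.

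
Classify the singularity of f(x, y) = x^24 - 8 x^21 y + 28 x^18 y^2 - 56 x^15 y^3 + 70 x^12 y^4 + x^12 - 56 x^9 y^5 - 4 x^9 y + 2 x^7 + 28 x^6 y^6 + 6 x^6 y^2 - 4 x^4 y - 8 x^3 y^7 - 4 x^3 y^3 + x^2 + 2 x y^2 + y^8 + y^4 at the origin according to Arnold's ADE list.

A_7

The Hessian of f at 0 is [[2, 0], [0, 0]] with rank 1, so corank 1. A Groebner basis of the Jacobian ideal J(f) in C{x,y} is {x^4, x^3*y, x + y^2}; counting standard monomials gives mu = 7. Corank 1: A-series; mu = 7 gives A_7.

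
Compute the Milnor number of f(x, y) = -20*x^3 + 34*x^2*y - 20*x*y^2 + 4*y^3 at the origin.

4

The Hessian of f at 0 has rank 0. Corank 2; j^3 = -2*(2*x - y)*(5*x^2 - 6*x*y + 2*y^2) splits into three distinct lines over C (the quadratic factor has nonzero discriminant), so D_4.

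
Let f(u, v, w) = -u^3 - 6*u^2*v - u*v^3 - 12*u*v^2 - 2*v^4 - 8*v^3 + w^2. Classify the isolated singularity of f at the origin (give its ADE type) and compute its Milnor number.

Type E7, Milnor number mu = 7.

The Hessian of f at 0 is [[0, 0, 0], [0, 0, 0], [0, 0, 2]] with rank 1, so corank 2. A Groebner basis of the Jacobian ideal J(f) in C{u,v,w} is {u^3 + 6*u^2*v + 48*u^2 + 192*u*v + 192*v^2, -6*u^2 + u*v^2 - 24*u*v - 24*v^2, 3*u^2 + 12*u*v + v^3 + 12*v^2, w}; counting standard monomials gives mu = 7. Corank 2; j^3 = -(u + 2*v)^3 is a perfect cube, so E-series; the 4-jet and mu = 7 give E_7.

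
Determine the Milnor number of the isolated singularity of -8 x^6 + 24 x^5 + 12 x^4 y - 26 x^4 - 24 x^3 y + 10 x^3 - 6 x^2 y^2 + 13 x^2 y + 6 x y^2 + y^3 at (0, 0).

4

The Hessian of f at 0 has rank 0. Corank 2; j^3 = (2*x + y)*(5*x^2 + 4*x*y + y^2) splits into three distinct lines over C (the quadratic factor has nonzero discriminant), so D_4.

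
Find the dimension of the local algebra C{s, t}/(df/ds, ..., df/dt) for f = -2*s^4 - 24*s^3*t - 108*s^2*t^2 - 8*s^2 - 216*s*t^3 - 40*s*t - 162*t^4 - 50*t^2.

3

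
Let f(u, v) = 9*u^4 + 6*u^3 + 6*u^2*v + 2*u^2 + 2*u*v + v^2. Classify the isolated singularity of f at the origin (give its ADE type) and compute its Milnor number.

Type A_1, Milnor number mu = 1.

The Hessian of f at 0 has rank 2. Corank 0: nondegenerate Morse point, so A_1.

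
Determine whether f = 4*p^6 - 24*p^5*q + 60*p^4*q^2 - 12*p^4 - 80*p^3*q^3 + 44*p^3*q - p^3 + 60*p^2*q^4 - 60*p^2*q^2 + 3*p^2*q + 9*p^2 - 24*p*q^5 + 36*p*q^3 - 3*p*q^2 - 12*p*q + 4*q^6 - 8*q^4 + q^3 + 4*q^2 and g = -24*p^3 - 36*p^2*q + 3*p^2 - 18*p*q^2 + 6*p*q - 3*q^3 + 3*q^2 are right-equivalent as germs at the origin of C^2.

The Hessian of f at 0 has rank 1. Corank 1: A-series; mu = 2 gives A_2. The Hessian of g at 0 has rank 1. Corank 1: A-series; mu = 2 gives A_2. Both have type A_2, hence right-equivalent.

Yes.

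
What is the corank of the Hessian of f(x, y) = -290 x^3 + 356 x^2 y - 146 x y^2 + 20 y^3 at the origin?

2

Hessian at 0 has rank 0.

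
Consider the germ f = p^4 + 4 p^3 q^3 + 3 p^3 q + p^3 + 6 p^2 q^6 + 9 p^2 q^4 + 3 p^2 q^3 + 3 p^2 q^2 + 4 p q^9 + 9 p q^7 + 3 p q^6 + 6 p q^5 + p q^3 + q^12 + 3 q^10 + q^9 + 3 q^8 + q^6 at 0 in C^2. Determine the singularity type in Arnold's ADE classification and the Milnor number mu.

Type E_{7}, Milnor number mu = 7.

The Hessian of f at 0 has rank 0. Corank 2; j^3 = p^3 is a perfect cube, so E-series; the 4-jet and mu = 7 give E_7.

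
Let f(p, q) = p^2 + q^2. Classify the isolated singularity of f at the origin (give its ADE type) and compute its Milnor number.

The Hessian of f at 0 is [[2, 0], [0, 2]] with rank 2, so corank 0. A Groebner basis of the Jacobian ideal J(f) in C{p,q} is {p, q}; counting standard monomials gives mu = 1. Corank 0: nondegenerate Morse point, so A_1.

Type A_{1}, Milnor number mu = 1.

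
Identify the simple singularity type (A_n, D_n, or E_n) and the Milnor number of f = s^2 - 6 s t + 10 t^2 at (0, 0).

The Hessian of f at 0 is [[2, -6], [-6, 20]] with rank 2, so corank 0. A Groebner basis of the Jacobian ideal J(f) in C{s,t} is {s, t}; counting standard monomials gives mu = 1. Corank 0: nondegenerate Morse point, so A_1.

Type A1, Milnor number mu = 1.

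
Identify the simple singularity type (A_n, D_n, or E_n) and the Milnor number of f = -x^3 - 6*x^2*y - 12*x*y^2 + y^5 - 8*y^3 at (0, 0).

The Hessian of f at 0 is [[0, 0], [0, 0]] with rank 0, so corank 2. A Groebner basis of the Jacobian ideal J(f) in C{x,y} is {y^4, x^2 + 4*x*y + 4*y^2}; counting standard monomials gives mu = 8. Corank 2; j^3 = -(x + 2*y)^3 is a perfect cube, so E-series; the 5-jet and mu = 8 give E_8.

Type E_{8}, Milnor number mu = 8.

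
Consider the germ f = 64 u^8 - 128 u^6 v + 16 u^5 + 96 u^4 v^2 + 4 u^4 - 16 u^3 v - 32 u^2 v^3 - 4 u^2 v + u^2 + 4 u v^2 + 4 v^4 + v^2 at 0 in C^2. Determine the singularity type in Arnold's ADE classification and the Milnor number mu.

The Hessian of f at 0 has rank 2. Corank 0: nondegenerate Morse point, so A_1.

Type A_{1}, Milnor number mu = 1.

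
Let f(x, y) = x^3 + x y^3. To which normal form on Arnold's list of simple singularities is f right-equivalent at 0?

E_{7}

The Hessian of f at 0 has rank 0. Corank 2; j^3 = x^3 is a perfect cube, so E-series; the 4-jet and mu = 7 give E_7.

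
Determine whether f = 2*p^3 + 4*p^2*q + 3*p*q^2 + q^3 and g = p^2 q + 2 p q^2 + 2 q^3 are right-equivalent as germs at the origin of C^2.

Yes.

The Hessian of f at 0 has rank 0. Corank 2; j^3 = (p + q)*(2*p^2 + 2*p*q + q^2) splits into three distinct lines over C (the quadratic factor has nonzero discriminant), so D_4. The Hessian of g at 0 has rank 0. Corank 2; j^3 = q*(p^2 + 2*p*q + 2*q^2) splits into three distinct lines over C (the quadratic factor has nonzero discriminant), so D_4. Both have type D_4, hence right-equivalent.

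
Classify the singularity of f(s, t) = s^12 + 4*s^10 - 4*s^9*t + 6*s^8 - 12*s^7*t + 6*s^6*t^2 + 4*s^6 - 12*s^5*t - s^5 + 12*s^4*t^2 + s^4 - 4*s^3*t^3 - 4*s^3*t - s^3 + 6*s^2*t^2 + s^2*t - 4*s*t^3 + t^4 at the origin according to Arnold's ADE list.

The Hessian of f at 0 is [[0, 0], [0, 0]] with rank 0, so corank 2. A Groebner basis of the Jacobian ideal J(f) in C{s,t} is {s*t^2, s*t/4 + t^3, s^2 - s*t}; counting standard monomials gives mu = 5. Corank 2; j^3 = -s^2*(s - t) has shape L^2 M (L != M), so D-series; mu = 5 gives D_5.

D_5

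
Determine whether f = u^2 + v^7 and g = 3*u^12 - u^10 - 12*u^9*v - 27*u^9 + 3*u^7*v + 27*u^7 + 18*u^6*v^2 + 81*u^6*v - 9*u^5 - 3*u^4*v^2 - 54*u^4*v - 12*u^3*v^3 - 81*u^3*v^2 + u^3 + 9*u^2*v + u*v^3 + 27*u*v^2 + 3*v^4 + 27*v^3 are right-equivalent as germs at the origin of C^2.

No.

The Hessian of f at 0 is [[2, 0], [0, 0]] with rank 1, so corank 1. A Groebner basis of the Jacobian ideal J(f) in C{u,v} is {v^6, u}; counting standard monomials gives mu = 6. Corank 1: A-series; mu = 6 gives A_6. The Hessian of g at 0 is [[0, 0], [0, 0]] with rank 0, so corank 2. A Groebner basis of the Jacobian ideal J(g) in C{u,v} is {u^3 + 9*u^2*v + 162*u^2 + 972*u*v + 1458*v^2, -9*u^2 + u*v^2 - 54*u*v - 81*v^2, 3*u^2 + 18*u*v + v^3 + 27*v^2}; counting standard monomials gives mu = 7. Corank 2; j^3 = (u + 3*v)^3 is a perfect cube, so E-series; the 4-jet and mu = 7 give E_7. f is A_6 but g is E_7, hence not right-equivalent.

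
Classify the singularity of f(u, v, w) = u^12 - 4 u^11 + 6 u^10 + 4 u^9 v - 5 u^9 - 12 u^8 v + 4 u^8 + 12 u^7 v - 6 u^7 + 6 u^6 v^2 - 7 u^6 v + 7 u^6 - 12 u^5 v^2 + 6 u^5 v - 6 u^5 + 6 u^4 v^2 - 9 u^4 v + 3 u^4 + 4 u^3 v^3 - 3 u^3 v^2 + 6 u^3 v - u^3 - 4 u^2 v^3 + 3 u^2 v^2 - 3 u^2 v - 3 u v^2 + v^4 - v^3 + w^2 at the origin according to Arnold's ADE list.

The Hessian of f at 0 is [[0, 0, 0], [0, 0, 0], [0, 0, 2]] with rank 1, so corank 2. A Groebner basis of the Jacobian ideal J(f) in C{u,v,w} is {u^3 - 3*u^2/2 - 3*u*v - 3*v^2/2, u^2*v + u^2 + 2*u*v + v^2, -u^2/2 + u*v^2 - u*v - v^2/2, v^3, w}; counting standard monomials gives mu = 6. Corank 2; j^3 = -(u + v)^3 is a perfect cube, so E-series; the 4-jet and mu = 6 give E_6.

E6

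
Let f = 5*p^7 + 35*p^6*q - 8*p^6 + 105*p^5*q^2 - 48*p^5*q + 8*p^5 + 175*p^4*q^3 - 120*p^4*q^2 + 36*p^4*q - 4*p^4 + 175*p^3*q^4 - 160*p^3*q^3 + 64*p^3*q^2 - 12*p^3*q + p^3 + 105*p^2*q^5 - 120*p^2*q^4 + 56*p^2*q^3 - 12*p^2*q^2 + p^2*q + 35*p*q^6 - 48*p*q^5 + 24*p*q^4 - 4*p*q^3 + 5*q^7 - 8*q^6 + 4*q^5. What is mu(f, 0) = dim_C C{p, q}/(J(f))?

8

The Hessian of f at 0 has rank 0. Corank 2; j^3 = p^2*(p + q) has shape L^2 M (L != M), so D-series; mu = 8 gives D_8.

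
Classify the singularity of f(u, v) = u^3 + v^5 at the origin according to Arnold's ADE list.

The Hessian of f at 0 is [[0, 0], [0, 0]] with rank 0, so corank 2. A Groebner basis of the Jacobian ideal J(f) in C{u,v} is {v^4, u^2}; counting standard monomials gives mu = 8. Corank 2; j^3 = u^3 is a perfect cube, so E-series; the 5-jet and mu = 8 give E_8.

E_{8}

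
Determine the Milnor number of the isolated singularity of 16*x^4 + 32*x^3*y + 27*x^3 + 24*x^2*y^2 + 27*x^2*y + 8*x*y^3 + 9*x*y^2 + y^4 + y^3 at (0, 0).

6

The Hessian of f at 0 has rank 0. Corank 2; j^3 = (3*x + y)^3 is a perfect cube, so E-series; the 4-jet and mu = 6 give E_6.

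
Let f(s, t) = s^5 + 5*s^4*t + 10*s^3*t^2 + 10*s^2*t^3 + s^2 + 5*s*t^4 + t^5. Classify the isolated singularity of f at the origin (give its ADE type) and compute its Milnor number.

Type A_{4}, Milnor number mu = 4.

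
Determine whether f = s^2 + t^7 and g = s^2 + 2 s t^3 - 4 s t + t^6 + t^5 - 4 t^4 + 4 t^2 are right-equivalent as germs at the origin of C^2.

The Hessian of f at 0 is [[2, 0], [0, 0]] with rank 1, so corank 1. A Groebner basis of the Jacobian ideal J(f) in C{s,t} is {t^6, s}; counting standard monomials gives mu = 6. Corank 1: A-series; mu = 6 gives A_6. The Hessian of g at 0 is [[2, -4], [-4, 8]] with rank 1, so corank 1. A Groebner basis of the Jacobian ideal J(g) in C{s,t} is {s + t^3 - 2*t, s^2 - 4*t^2, s*t - 2*t^2}; counting standard monomials gives mu = 4. Corank 1: A-series; mu = 4 gives A_4. f is A_6 but g is A_4, hence not right-equivalent.

No.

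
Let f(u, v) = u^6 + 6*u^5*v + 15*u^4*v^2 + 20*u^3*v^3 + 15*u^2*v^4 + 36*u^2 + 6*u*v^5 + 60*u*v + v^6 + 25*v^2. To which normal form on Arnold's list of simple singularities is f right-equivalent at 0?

A_{5}

The Hessian of f at 0 has rank 1. Corank 1: A-series; mu = 5 gives A_5.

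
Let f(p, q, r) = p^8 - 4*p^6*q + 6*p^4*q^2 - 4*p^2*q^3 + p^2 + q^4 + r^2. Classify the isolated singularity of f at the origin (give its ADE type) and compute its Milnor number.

Type A_{3}, Milnor number mu = 3.

The Hessian of f at 0 is [[2, 0, 0], [0, 0, 0], [0, 0, 2]] with rank 2, so corank 1. A Groebner basis of the Jacobian ideal J(f) in C{p,q,r} is {q^3, p, r}; counting standard monomials gives mu = 3. Corank 1: A-series; mu = 3 gives A_3.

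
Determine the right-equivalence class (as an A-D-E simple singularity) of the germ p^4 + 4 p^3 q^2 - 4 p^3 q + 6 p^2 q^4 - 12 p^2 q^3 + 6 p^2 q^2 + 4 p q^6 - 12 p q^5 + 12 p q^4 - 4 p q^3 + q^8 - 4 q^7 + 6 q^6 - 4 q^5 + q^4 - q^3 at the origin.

E6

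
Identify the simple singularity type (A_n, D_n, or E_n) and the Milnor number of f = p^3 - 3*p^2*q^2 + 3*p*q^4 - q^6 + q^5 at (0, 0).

Type E8, Milnor number mu = 8.

The Hessian of f at 0 is [[0, 0], [0, 0]] with rank 0, so corank 2. A Groebner basis of the Jacobian ideal J(f) in C{p,q} is {q^4, p^3, -p^2/2 + p*q^2}; counting standard monomials gives mu = 8. Corank 2; j^3 = p^3 is a perfect cube, so E-series; the 5-jet and mu = 8 give E_8.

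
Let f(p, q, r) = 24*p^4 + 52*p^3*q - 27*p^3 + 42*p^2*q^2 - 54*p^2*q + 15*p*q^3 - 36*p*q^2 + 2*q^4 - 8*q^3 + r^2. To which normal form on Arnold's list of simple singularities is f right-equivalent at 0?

E_7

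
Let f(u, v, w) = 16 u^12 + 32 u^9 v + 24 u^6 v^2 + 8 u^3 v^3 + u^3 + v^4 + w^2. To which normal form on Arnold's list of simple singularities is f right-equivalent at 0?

The Hessian of f at 0 is [[0, 0, 0], [0, 0, 0], [0, 0, 2]] with rank 1, so corank 2. A Groebner basis of the Jacobian ideal J(f) in C{u,v,w} is {v^3, u^2, w}; counting standard monomials gives mu = 6. Corank 2; j^3 = u^3 is a perfect cube, so E-series; the 4-jet and mu = 6 give E_6.

E_6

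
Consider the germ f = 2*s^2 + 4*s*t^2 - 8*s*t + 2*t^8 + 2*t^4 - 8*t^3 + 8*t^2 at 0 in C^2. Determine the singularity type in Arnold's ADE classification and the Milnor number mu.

Type A7, Milnor number mu = 7.

The Hessian of f at 0 is [[4, -8], [-8, 16]] with rank 1, so corank 1. A Groebner basis of the Jacobian ideal J(f) in C{s,t} is {s^4 + 24*s^3 - 112*s^2*t - 176*s^2 + 448*s*t + 192*s - 384*t, s^3*t + 6*s^3 - 24*s^2*t - 32*s^2 + 80*s*t + 32*s - 64*t, s + t^2 - 2*t}; counting standard monomials gives mu = 7. Corank 1: A-series; mu = 7 gives A_7.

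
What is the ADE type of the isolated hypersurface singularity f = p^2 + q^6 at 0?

A_5

The Hessian of f at 0 has rank 1. Corank 1: A-series; mu = 5 gives A_5.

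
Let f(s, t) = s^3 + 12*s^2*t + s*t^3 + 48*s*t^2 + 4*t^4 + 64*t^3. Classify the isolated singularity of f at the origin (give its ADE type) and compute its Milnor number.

Type E7, Milnor number mu = 7.

The Hessian of f at 0 has rank 0. Corank 2; j^3 = (s + 4*t)^3 is a perfect cube, so E-series; the 4-jet and mu = 7 give E_7.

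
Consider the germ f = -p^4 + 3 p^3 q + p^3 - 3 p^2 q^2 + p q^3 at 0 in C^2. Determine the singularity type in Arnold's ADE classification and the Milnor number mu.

The Hessian of f at 0 is [[0, 0], [0, 0]] with rank 0, so corank 2. A Groebner basis of the Jacobian ideal J(f) in C{p,q} is {3*p^2 + q^4 + q^3, p^3, p^2*q - p^2 - q^3/3, -2*p^2 + p*q^2 - 2*q^3/3}; counting standard monomials gives mu = 7. Corank 2; j^3 = p^3 is a perfect cube, so E-series; the 4-jet and mu = 7 give E_7.

Type E7, Milnor number mu = 7.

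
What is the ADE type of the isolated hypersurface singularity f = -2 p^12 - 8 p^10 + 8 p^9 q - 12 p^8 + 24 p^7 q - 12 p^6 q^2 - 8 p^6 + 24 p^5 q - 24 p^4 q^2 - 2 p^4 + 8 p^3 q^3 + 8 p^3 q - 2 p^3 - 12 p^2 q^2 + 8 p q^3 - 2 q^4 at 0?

E_{6}

The Hessian of f at 0 has rank 0. Corank 2; j^3 = -2*p^3 is a perfect cube, so E-series; the 4-jet and mu = 6 give E_6.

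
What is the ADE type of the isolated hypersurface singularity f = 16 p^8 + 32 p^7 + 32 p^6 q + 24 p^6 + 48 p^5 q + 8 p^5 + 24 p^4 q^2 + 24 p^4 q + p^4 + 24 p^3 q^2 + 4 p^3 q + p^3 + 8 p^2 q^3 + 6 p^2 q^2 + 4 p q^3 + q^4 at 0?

E6

The Hessian of f at 0 is [[0, 0], [0, 0]] with rank 0, so corank 2. A Groebner basis of the Jacobian ideal J(f) in C{p,q} is {q^4, p*q^2 + q^3/3, p^2}; counting standard monomials gives mu = 6. Corank 2; j^3 = p^3 is a perfect cube, so E-series; the 4-jet and mu = 6 give E_6.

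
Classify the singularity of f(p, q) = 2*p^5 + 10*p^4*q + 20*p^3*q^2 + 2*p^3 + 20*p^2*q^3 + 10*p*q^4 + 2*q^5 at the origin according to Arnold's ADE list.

The Hessian of f at 0 is [[0, 0], [0, 0]] with rank 0, so corank 2. A Groebner basis of the Jacobian ideal J(f) in C{p,q} is {q^5, p*q^3 + q^4/4, p^2}; counting standard monomials gives mu = 8. Corank 2; j^3 = 2*p^3 is a perfect cube, so E-series; the 5-jet and mu = 8 give E_8.

E8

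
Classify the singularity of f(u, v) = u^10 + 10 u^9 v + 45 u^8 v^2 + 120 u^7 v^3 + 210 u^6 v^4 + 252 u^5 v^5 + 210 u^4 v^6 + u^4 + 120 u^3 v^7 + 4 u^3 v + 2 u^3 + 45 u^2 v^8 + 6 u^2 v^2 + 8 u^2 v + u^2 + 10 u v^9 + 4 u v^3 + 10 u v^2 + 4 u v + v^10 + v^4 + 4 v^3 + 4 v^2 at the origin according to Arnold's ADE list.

A9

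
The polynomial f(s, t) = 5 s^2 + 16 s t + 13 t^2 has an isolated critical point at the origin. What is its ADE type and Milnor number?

Type A1, Milnor number mu = 1.

The Hessian of f at 0 is [[10, 16], [16, 26]] with rank 2, so corank 0. A Groebner basis of the Jacobian ideal J(f) in C{s,t} is {s, t}; counting standard monomials gives mu = 1. Corank 0: nondegenerate Morse point, so A_1.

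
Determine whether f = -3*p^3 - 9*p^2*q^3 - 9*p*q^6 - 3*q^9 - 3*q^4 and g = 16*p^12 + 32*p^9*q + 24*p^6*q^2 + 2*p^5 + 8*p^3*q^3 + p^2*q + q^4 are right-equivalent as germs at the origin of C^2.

No.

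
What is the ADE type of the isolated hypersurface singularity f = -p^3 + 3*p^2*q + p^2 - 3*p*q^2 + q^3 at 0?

A_2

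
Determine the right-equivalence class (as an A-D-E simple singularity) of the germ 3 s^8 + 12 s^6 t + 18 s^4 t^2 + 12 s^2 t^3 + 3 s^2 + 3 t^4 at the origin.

The Hessian of f at 0 has rank 1. Corank 1: A-series; mu = 3 gives A_3.

A_3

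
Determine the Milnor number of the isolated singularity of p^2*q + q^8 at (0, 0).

9

The Hessian of f at 0 is [[0, 0], [0, 0]] with rank 0, so corank 2. A Groebner basis of the Jacobian ideal J(f) in C{p,q} is {p^2/8 + q^7, p^3, p*q}; counting standard monomials gives mu = 9. Corank 2; j^3 = p^2*q has shape L^2 M (L != M), so D-series; mu = 9 gives D_9.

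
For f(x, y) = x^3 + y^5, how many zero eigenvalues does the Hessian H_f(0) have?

2

The Hessian at 0 is [[0, 0], [0, 0]] of rank 0; hence corank 2.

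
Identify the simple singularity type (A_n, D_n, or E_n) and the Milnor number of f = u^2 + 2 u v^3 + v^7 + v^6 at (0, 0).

Type A6, Milnor number mu = 6.

The Hessian of f at 0 has rank 1. Corank 1: A-series; mu = 6 gives A_6.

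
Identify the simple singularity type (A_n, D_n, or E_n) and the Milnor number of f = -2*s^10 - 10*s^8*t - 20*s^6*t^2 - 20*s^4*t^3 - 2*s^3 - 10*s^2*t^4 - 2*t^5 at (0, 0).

Type E_8, Milnor number mu = 8.

The Hessian of f at 0 has rank 0. Corank 2; j^3 = -2*s^3 is a perfect cube, so E-series; the 5-jet and mu = 8 give E_8.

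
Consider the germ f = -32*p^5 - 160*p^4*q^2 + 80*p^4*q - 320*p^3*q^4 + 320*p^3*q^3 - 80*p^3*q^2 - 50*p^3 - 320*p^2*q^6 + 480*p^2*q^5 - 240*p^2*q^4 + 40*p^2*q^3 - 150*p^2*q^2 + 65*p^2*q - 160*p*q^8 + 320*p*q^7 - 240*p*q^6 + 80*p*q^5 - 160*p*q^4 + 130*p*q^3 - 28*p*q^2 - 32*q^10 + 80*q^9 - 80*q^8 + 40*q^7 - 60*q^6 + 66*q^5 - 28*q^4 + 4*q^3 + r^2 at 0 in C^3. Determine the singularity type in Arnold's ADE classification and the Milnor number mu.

Type D_{6}, Milnor number mu = 6.

The Hessian of f at 0 is [[0, 0, 0], [0, 0, 0], [0, 0, 2]] with rank 1, so corank 2. A Groebner basis of the Jacobian ideal J(f) in C{p,q,r} is {p^3 + 9379*p^2/19525 - 31268*p*q/97625 + 5004*q^2/97625, p^2*q + 3127*p^2/3905 - 9384*p*q/19525 + 1252*q^2/19525, 3129*p^2/3124 + p*q^2 - 1567*p*q/3905 + q^2/3905, 5*p^2/1562 + 779*p*q/781 + q^3 - 312*q^2/781, r}; counting standard monomials gives mu = 6. Corank 2; j^3 = -(2*p - q)*(5*p - 2*q)^2 has shape L^2 M (L != M), so D-series; mu = 6 gives D_6.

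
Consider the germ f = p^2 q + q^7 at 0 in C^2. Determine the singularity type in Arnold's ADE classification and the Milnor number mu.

The Hessian of f at 0 has rank 0. Corank 2; j^3 = p^2*q has shape L^2 M (L != M), so D-series; mu = 8 gives D_8.

Type D8, Milnor number mu = 8.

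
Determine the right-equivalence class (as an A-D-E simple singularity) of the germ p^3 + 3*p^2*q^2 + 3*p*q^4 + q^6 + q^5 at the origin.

E_{8}

The Hessian of f at 0 has rank 0. Corank 2; j^3 = p^3 is a perfect cube, so E-series; the 5-jet and mu = 8 give E_8.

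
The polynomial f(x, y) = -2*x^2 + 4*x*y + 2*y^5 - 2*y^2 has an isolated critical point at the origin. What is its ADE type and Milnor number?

Type A4, Milnor number mu = 4.

The Hessian of f at 0 has rank 1. Corank 1: A-series; mu = 4 gives A_4.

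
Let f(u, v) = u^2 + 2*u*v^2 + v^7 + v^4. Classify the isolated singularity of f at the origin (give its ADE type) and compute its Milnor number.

The Hessian of f at 0 is [[2, 0], [0, 0]] with rank 1, so corank 1. A Groebner basis of the Jacobian ideal J(f) in C{u,v} is {u^3, u + v^2}; counting standard monomials gives mu = 6. Corank 1: A-series; mu = 6 gives A_6.

Type A_{6}, Milnor number mu = 6.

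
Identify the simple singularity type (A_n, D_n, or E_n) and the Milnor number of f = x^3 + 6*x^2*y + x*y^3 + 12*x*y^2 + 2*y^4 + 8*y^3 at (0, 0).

The Hessian of f at 0 has rank 0. Corank 2; j^3 = (x + 2*y)^3 is a perfect cube, so E-series; the 4-jet and mu = 7 give E_7.

Type E_{7}, Milnor number mu = 7.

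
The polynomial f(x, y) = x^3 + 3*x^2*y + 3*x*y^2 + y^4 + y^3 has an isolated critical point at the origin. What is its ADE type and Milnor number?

Type E6, Milnor number mu = 6.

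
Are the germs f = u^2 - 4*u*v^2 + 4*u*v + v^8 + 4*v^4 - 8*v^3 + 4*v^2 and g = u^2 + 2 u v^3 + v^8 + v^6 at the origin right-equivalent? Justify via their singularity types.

Yes.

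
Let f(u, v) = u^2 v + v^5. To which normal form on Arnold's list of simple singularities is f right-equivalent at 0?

D6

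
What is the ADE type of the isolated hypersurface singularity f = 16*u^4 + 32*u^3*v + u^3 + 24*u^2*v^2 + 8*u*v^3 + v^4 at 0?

E6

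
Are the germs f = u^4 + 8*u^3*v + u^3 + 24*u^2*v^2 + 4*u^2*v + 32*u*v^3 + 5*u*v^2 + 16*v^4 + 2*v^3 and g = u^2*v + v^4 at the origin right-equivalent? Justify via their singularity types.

Yes.

The Hessian of f at 0 has rank 0. Corank 2; j^3 = (u + v)^2*(u + 2*v) has shape L^2 M (L != M), so D-series; mu = 5 gives D_5. The Hessian of g at 0 has rank 0. Corank 2; j^3 = u^2*v has shape L^2 M (L != M), so D-series; mu = 5 gives D_5. Both have type D_5, hence right-equivalent.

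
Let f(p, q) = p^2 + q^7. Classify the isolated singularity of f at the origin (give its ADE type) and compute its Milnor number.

The Hessian of f at 0 is [[2, 0], [0, 0]] with rank 1, so corank 1. A Groebner basis of the Jacobian ideal J(f) in C{p,q} is {q^6, p}; counting standard monomials gives mu = 6. Corank 1: A-series; mu = 6 gives A_6.

Type A_{6}, Milnor number mu = 6.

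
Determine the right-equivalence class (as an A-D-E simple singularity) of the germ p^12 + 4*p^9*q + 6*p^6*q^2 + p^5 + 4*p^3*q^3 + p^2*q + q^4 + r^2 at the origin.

D5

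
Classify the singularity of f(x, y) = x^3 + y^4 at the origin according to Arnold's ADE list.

The Hessian of f at 0 has rank 0. Corank 2; j^3 = x^3 is a perfect cube, so E-series; the 4-jet and mu = 6 give E_6.

E6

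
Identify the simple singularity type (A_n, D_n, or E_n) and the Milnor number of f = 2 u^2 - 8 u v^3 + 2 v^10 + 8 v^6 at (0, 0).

Type A_9, Milnor number mu = 9.

The Hessian of f at 0 has rank 1. Corank 1: A-series; mu = 9 gives A_9.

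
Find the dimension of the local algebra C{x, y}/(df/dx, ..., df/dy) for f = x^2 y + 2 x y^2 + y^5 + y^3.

6

The Hessian of f at 0 has rank 0. Corank 2; j^3 = y*(x + y)^2 has shape L^2 M (L != M), so D-series; mu = 6 gives D_6.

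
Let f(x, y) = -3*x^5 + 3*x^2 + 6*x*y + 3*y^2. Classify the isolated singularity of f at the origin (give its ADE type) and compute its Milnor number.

Type A_{4}, Milnor number mu = 4.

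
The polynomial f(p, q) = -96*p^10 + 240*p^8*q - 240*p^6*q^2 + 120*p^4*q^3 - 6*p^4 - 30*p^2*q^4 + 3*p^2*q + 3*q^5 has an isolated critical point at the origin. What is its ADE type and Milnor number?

Type D_{6}, Milnor number mu = 6.

The Hessian of f at 0 has rank 0. Corank 2; j^3 = 3*p^2*q has shape L^2 M (L != M), so D-series; mu = 6 gives D_6.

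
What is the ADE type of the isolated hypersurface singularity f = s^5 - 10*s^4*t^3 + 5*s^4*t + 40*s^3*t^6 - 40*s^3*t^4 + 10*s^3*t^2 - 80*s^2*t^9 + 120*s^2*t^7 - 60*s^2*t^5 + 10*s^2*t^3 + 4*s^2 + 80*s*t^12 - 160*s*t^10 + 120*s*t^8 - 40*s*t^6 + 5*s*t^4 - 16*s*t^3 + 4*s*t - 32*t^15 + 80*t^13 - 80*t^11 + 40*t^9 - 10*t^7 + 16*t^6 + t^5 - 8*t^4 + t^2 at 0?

The Hessian of f at 0 is [[8, 4], [4, 2]] with rank 1, so corank 1. A Groebner basis of the Jacobian ideal J(f) in C{s,t} is {-s/2 + t^3 - t/4, s^2 - t^2/4, s*t + t^2/2}; counting standard monomials gives mu = 4. Corank 1: A-series; mu = 4 gives A_4.

A_{4}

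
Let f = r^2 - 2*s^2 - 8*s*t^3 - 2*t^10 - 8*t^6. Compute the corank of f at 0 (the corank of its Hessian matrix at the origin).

1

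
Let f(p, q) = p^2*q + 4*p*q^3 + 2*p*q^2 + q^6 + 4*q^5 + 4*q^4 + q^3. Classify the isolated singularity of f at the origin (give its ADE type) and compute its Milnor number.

The Hessian of f at 0 has rank 0. Corank 2; j^3 = q*(p + q)^2 has shape L^2 M (L != M), so D-series; mu = 7 gives D_7.

Type D_{7}, Milnor number mu = 7.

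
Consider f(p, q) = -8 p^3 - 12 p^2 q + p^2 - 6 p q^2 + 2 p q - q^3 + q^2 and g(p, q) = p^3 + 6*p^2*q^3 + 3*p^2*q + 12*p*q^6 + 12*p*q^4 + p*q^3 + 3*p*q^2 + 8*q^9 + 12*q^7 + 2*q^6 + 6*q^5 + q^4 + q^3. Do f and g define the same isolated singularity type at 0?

No.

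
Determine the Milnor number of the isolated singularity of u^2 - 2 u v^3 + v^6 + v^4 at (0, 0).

3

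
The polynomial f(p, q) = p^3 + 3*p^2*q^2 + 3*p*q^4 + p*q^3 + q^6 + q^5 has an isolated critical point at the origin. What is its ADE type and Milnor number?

Type E_7, Milnor number mu = 7.

The Hessian of f at 0 is [[0, 0], [0, 0]] with rank 0, so corank 2. A Groebner basis of the Jacobian ideal J(f) in C{p,q} is {-p^2 + q^4 - q^3/3, p^3, p^2*q + p^2/3 + q^3/9, p^2 + p*q^2 + q^3/3}; counting standard monomials gives mu = 7. Corank 2; j^3 = p^3 is a perfect cube, so E-series; the 4-jet and mu = 7 give E_7.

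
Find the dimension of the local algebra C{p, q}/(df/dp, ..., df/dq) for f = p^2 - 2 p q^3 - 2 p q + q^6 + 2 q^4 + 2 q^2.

1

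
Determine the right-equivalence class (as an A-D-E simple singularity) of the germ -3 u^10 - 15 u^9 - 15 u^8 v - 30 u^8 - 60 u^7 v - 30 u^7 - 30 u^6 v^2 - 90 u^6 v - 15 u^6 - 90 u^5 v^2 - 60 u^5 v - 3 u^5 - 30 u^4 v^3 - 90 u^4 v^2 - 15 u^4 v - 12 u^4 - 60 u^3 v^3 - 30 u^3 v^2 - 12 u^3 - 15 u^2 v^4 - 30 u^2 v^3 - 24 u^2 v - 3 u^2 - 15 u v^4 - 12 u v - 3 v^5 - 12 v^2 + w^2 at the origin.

The Hessian of f at 0 is [[-6, -12, 0], [-12, -24, 0], [0, 0, 2]] with rank 2, so corank 1. A Groebner basis of the Jacobian ideal J(f) in C{u,v,w} is {u/64 + v^3 + v^2/8 + v/32, u^2 + u/2 + v, u*v - u/8 + v^2 - v/4, w}; counting standard monomials gives mu = 4. Corank 1: A-series; mu = 4 gives A_4.

A4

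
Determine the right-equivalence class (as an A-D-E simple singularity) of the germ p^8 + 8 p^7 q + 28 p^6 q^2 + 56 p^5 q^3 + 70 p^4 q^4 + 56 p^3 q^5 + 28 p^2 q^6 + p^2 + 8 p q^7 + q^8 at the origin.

The Hessian of f at 0 is [[2, 0], [0, 0]] with rank 1, so corank 1. A Groebner basis of the Jacobian ideal J(f) in C{p,q} is {q^7, p}; counting standard monomials gives mu = 7. Corank 1: A-series; mu = 7 gives A_7.

A_{7}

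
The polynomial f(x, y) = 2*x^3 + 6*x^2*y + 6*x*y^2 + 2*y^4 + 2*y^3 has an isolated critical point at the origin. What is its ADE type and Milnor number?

Type E_6, Milnor number mu = 6.

The Hessian of f at 0 is [[0, 0], [0, 0]] with rank 0, so corank 2. A Groebner basis of the Jacobian ideal J(f) in C{x,y} is {y^3, x^2 + 2*x*y + y^2}; counting standard monomials gives mu = 6. Corank 2; j^3 = 2*(x + y)^3 is a perfect cube, so E-series; the 4-jet and mu = 6 give E_6.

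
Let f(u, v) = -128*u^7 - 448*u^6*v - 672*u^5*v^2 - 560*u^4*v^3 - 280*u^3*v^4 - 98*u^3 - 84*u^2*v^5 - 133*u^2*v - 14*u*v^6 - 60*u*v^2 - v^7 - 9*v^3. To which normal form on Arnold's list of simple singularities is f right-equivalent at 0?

The Hessian of f at 0 has rank 0. Corank 2; j^3 = -(2*u + v)*(7*u + 3*v)^2 has shape L^2 M (L != M), so D-series; mu = 8 gives D_8.

D_{8}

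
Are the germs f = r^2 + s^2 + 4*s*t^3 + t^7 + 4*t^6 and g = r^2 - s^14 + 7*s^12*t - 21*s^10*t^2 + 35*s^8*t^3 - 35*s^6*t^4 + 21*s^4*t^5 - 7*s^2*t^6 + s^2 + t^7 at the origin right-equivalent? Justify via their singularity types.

The Hessian of f at 0 has rank 2. Corank 1: A-series; mu = 6 gives A_6. The Hessian of g at 0 has rank 2. Corank 1: A-series; mu = 6 gives A_6. Both have type A_6, hence right-equivalent.

Yes.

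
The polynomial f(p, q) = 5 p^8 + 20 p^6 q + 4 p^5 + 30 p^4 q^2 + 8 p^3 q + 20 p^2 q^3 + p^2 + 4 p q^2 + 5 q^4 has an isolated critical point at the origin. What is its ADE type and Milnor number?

Type A3, Milnor number mu = 3.

The Hessian of f at 0 is [[2, 0], [0, 0]] with rank 1, so corank 1. A Groebner basis of the Jacobian ideal J(f) in C{p,q} is {p^2, p*q, p/2 + q^2}; counting standard monomials gives mu = 3. Corank 1: A-series; mu = 3 gives A_3.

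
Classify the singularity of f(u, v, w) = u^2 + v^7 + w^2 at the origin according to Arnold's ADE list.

A_6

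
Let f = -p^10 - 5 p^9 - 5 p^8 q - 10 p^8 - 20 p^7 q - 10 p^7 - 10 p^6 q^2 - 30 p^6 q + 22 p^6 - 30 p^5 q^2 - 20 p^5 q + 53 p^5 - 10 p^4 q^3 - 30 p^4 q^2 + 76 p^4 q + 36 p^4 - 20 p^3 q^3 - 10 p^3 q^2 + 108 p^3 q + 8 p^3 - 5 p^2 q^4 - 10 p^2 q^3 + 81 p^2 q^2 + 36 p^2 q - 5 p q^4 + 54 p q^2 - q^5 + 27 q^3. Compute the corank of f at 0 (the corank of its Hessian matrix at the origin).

2

Hessian at 0 has rank 0.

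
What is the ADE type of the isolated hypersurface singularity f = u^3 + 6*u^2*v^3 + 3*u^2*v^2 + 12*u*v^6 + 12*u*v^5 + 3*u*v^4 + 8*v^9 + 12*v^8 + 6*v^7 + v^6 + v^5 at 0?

The Hessian of f at 0 has rank 0. Corank 2; j^3 = u^3 is a perfect cube, so E-series; the 5-jet and mu = 8 give E_8.

E_8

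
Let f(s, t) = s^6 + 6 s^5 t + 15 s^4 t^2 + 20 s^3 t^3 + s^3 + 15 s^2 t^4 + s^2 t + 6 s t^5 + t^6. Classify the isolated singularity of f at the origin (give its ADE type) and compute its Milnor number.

The Hessian of f at 0 has rank 0. Corank 2; j^3 = s^2*(s + t) has shape L^2 M (L != M), so D-series; mu = 7 gives D_7.

Type D_{7}, Milnor number mu = 7.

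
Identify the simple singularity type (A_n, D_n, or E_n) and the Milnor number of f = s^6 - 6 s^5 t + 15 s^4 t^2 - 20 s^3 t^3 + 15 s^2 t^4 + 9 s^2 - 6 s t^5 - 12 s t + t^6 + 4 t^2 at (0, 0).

The Hessian of f at 0 has rank 1. Corank 1: A-series; mu = 5 gives A_5.

Type A_{5}, Milnor number mu = 5.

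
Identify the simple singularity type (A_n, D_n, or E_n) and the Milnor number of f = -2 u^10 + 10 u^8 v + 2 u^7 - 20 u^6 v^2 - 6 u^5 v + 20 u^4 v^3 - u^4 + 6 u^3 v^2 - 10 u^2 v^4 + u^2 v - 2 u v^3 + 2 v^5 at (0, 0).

Type D_6, Milnor number mu = 6.

The Hessian of f at 0 is [[0, 0], [0, 0]] with rank 0, so corank 2. A Groebner basis of the Jacobian ideal J(f) in C{u,v} is {u^3, u^2*v, u^2/4 + u*v^2, -u*v + v^3}; counting standard monomials gives mu = 6. Corank 2; j^3 = u^2*v has shape L^2 M (L != M), so D-series; mu = 6 gives D_6.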